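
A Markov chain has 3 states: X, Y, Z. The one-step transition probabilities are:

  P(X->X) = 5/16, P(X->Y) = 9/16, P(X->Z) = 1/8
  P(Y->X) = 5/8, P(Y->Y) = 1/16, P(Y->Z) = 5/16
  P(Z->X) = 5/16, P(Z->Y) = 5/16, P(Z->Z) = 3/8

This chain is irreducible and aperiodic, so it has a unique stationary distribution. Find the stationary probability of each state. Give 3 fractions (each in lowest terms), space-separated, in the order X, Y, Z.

Answer: 5/12 1/3 1/4

Derivation:
The stationary distribution satisfies pi = pi * P, i.e.:
  pi_X = 5/16*pi_X + 5/8*pi_Y + 5/16*pi_Z
  pi_Y = 9/16*pi_X + 1/16*pi_Y + 5/16*pi_Z
  pi_Z = 1/8*pi_X + 5/16*pi_Y + 3/8*pi_Z
with normalization: pi_X + pi_Y + pi_Z = 1.

Using the first 2 balance equations plus normalization, the linear system A*pi = b is:
  [-11/16, 5/8, 5/16] . pi = 0
  [9/16, -15/16, 5/16] . pi = 0
  [1, 1, 1] . pi = 1

Solving yields:
  pi_X = 5/12
  pi_Y = 1/3
  pi_Z = 1/4

Verification (pi * P):
  5/12*5/16 + 1/3*5/8 + 1/4*5/16 = 5/12 = pi_X  (ok)
  5/12*9/16 + 1/3*1/16 + 1/4*5/16 = 1/3 = pi_Y  (ok)
  5/12*1/8 + 1/3*5/16 + 1/4*3/8 = 1/4 = pi_Z  (ok)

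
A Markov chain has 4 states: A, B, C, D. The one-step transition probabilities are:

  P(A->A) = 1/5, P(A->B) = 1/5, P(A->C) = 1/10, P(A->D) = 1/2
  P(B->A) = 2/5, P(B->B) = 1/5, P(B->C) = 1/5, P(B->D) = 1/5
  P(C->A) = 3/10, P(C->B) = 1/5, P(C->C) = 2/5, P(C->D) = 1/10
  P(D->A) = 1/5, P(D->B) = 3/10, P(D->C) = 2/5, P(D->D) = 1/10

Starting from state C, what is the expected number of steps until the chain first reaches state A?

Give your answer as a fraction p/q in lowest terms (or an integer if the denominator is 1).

Answer: 55/17

Derivation:
Let h_i = expected steps to first reach A from state i.
Boundary: h_A = 0.
First-step equations for the other states:
  h_B = 1 + 2/5*h_A + 1/5*h_B + 1/5*h_C + 1/5*h_D
  h_C = 1 + 3/10*h_A + 1/5*h_B + 2/5*h_C + 1/10*h_D
  h_D = 1 + 1/5*h_A + 3/10*h_B + 2/5*h_C + 1/10*h_D

Substituting h_A = 0 and rearranging gives the linear system (I - Q) h = 1:
  [4/5, -1/5, -1/5] . (h_B, h_C, h_D) = 1
  [-1/5, 3/5, -1/10] . (h_B, h_C, h_D) = 1
  [-3/10, -2/5, 9/10] . (h_B, h_C, h_D) = 1

Solving yields:
  h_B = 50/17
  h_C = 55/17
  h_D = 60/17

Starting state is C, so the expected hitting time is h_C = 55/17.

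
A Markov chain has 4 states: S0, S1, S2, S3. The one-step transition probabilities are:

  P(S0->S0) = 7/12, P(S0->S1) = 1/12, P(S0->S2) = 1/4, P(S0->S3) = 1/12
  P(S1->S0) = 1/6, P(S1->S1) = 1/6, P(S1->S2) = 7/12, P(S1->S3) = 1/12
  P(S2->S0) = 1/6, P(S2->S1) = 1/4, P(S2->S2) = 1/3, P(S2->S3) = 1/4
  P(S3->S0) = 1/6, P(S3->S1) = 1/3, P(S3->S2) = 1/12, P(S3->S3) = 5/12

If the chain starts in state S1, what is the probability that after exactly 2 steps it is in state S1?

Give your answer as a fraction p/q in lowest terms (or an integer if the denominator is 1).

Answer: 31/144

Derivation:
Computing P^2 by repeated multiplication:
P^1 =
  S0: [7/12, 1/12, 1/4, 1/12]
  S1: [1/6, 1/6, 7/12, 1/12]
  S2: [1/6, 1/4, 1/3, 1/4]
  S3: [1/6, 1/3, 1/12, 5/12]
P^2 =
  S0: [59/144, 11/72, 41/144, 11/72]
  S1: [17/72, 31/144, 49/144, 5/24]
  S2: [17/72, 2/9, 23/72, 2/9]
  S3: [17/72, 11/48, 43/144, 17/72]

(P^2)[S1 -> S1] = 31/144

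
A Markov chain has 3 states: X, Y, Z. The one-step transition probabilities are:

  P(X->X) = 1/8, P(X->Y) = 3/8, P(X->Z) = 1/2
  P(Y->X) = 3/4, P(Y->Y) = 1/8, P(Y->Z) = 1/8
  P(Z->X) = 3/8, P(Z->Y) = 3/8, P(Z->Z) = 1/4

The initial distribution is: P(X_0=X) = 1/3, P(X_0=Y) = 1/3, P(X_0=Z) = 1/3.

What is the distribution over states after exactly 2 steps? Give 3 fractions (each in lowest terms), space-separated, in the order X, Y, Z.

Answer: 73/192 29/96 61/192

Derivation:
Propagating the distribution step by step (d_{t+1} = d_t * P):
d_0 = (X=1/3, Y=1/3, Z=1/3)
  d_1[X] = 1/3*1/8 + 1/3*3/4 + 1/3*3/8 = 5/12
  d_1[Y] = 1/3*3/8 + 1/3*1/8 + 1/3*3/8 = 7/24
  d_1[Z] = 1/3*1/2 + 1/3*1/8 + 1/3*1/4 = 7/24
d_1 = (X=5/12, Y=7/24, Z=7/24)
  d_2[X] = 5/12*1/8 + 7/24*3/4 + 7/24*3/8 = 73/192
  d_2[Y] = 5/12*3/8 + 7/24*1/8 + 7/24*3/8 = 29/96
  d_2[Z] = 5/12*1/2 + 7/24*1/8 + 7/24*1/4 = 61/192
d_2 = (X=73/192, Y=29/96, Z=61/192)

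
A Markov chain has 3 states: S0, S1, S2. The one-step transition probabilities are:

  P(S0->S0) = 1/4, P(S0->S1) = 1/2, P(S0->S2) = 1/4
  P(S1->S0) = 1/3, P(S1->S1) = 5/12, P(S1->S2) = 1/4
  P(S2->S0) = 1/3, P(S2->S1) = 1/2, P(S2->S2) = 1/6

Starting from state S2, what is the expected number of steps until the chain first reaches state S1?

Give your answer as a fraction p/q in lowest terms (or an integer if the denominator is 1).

Answer: 2

Derivation:
Let h_i = expected steps to first reach S1 from state i.
Boundary: h_S1 = 0.
First-step equations for the other states:
  h_S0 = 1 + 1/4*h_S0 + 1/2*h_S1 + 1/4*h_S2
  h_S2 = 1 + 1/3*h_S0 + 1/2*h_S1 + 1/6*h_S2

Substituting h_S1 = 0 and rearranging gives the linear system (I - Q) h = 1:
  [3/4, -1/4] . (h_S0, h_S2) = 1
  [-1/3, 5/6] . (h_S0, h_S2) = 1

Solving yields:
  h_S0 = 2
  h_S2 = 2

Starting state is S2, so the expected hitting time is h_S2 = 2.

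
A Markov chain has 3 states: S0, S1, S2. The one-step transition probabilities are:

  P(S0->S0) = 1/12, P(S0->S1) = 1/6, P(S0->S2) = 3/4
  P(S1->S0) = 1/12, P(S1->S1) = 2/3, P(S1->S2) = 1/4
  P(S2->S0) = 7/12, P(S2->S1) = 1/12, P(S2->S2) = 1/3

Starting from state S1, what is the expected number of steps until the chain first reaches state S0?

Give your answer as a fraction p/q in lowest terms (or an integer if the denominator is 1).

Let h_i = expected steps to first reach S0 from state i.
Boundary: h_S0 = 0.
First-step equations for the other states:
  h_S1 = 1 + 1/12*h_S0 + 2/3*h_S1 + 1/4*h_S2
  h_S2 = 1 + 7/12*h_S0 + 1/12*h_S1 + 1/3*h_S2

Substituting h_S0 = 0 and rearranging gives the linear system (I - Q) h = 1:
  [1/3, -1/4] . (h_S1, h_S2) = 1
  [-1/12, 2/3] . (h_S1, h_S2) = 1

Solving yields:
  h_S1 = 132/29
  h_S2 = 60/29

Starting state is S1, so the expected hitting time is h_S1 = 132/29.

Answer: 132/29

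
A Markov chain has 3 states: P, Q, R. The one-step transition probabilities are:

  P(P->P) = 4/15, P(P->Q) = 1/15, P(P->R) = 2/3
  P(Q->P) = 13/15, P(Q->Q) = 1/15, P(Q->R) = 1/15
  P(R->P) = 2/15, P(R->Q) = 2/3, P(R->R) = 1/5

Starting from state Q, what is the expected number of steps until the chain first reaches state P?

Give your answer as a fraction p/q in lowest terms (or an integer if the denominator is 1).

Answer: 195/158

Derivation:
Let h_i = expected steps to first reach P from state i.
Boundary: h_P = 0.
First-step equations for the other states:
  h_Q = 1 + 13/15*h_P + 1/15*h_Q + 1/15*h_R
  h_R = 1 + 2/15*h_P + 2/3*h_Q + 1/5*h_R

Substituting h_P = 0 and rearranging gives the linear system (I - Q) h = 1:
  [14/15, -1/15] . (h_Q, h_R) = 1
  [-2/3, 4/5] . (h_Q, h_R) = 1

Solving yields:
  h_Q = 195/158
  h_R = 180/79

Starting state is Q, so the expected hitting time is h_Q = 195/158.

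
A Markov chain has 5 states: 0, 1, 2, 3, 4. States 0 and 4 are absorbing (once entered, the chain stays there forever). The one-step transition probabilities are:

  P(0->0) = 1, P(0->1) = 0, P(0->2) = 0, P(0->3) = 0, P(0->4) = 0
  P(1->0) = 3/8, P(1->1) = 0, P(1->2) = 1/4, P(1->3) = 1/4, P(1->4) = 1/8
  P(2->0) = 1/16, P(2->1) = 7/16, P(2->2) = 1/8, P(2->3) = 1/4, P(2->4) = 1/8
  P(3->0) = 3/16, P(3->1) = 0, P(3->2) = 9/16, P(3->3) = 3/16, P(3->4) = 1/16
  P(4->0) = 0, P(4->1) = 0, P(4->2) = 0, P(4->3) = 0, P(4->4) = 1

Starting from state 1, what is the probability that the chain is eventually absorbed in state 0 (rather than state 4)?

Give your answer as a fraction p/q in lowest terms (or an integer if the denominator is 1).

Let a_i = P(absorbed in 0 | start in state i).
Boundary conditions: a_0 = 1, a_4 = 0.
For each transient state i, a_i = sum_j P(i->j) * a_j:
  a_1 = 3/8*a_0 + 0*a_1 + 1/4*a_2 + 1/4*a_3 + 1/8*a_4
  a_2 = 1/16*a_0 + 7/16*a_1 + 1/8*a_2 + 1/4*a_3 + 1/8*a_4
  a_3 = 3/16*a_0 + 0*a_1 + 9/16*a_2 + 3/16*a_3 + 1/16*a_4

Substituting a_0 = 1 and a_4 = 0, rearrange to (I - Q) a = r where r[i] = P(i -> 0):
  [1, -1/4, -1/4] . (a_1, a_2, a_3) = 3/8
  [-7/16, 7/8, -1/4] . (a_1, a_2, a_3) = 1/16
  [0, -9/16, 13/16] . (a_1, a_2, a_3) = 3/16

Solving yields:
  a_1 = 59/86
  a_2 = 103/172
  a_3 = 111/172

Starting state is 1, so the absorption probability is a_1 = 59/86.

Answer: 59/86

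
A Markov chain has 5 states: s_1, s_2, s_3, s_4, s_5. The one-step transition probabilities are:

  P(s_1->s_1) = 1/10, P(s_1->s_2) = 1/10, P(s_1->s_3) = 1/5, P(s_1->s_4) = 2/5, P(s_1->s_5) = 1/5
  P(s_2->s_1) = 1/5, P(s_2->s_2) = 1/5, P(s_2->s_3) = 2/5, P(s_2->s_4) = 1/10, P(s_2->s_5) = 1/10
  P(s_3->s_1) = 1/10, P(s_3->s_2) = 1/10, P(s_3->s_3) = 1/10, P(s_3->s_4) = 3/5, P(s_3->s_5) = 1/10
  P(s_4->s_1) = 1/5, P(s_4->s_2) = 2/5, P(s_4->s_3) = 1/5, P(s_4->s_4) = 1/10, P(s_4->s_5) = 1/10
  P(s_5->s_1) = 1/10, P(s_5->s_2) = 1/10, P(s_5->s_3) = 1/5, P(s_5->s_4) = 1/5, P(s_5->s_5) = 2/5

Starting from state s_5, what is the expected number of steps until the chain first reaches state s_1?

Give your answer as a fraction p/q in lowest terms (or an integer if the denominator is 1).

Let h_i = expected steps to first reach s_1 from state i.
Boundary: h_s_1 = 0.
First-step equations for the other states:
  h_s_2 = 1 + 1/5*h_s_1 + 1/5*h_s_2 + 2/5*h_s_3 + 1/10*h_s_4 + 1/10*h_s_5
  h_s_3 = 1 + 1/10*h_s_1 + 1/10*h_s_2 + 1/10*h_s_3 + 3/5*h_s_4 + 1/10*h_s_5
  h_s_4 = 1 + 1/5*h_s_1 + 2/5*h_s_2 + 1/5*h_s_3 + 1/10*h_s_4 + 1/10*h_s_5
  h_s_5 = 1 + 1/10*h_s_1 + 1/10*h_s_2 + 1/5*h_s_3 + 1/5*h_s_4 + 2/5*h_s_5

Substituting h_s_1 = 0 and rearranging gives the linear system (I - Q) h = 1:
  [4/5, -2/5, -1/10, -1/10] . (h_s_2, h_s_3, h_s_4, h_s_5) = 1
  [-1/10, 9/10, -3/5, -1/10] . (h_s_2, h_s_3, h_s_4, h_s_5) = 1
  [-2/5, -1/5, 9/10, -1/10] . (h_s_2, h_s_3, h_s_4, h_s_5) = 1
  [-1/10, -1/5, -1/5, 3/5] . (h_s_2, h_s_3, h_s_4, h_s_5) = 1

Solving yields:
  h_s_2 = 1225/197
  h_s_3 = 2625/394
  h_s_4 = 2415/394
  h_s_5 = 2745/394

Starting state is s_5, so the expected hitting time is h_s_5 = 2745/394.

Answer: 2745/394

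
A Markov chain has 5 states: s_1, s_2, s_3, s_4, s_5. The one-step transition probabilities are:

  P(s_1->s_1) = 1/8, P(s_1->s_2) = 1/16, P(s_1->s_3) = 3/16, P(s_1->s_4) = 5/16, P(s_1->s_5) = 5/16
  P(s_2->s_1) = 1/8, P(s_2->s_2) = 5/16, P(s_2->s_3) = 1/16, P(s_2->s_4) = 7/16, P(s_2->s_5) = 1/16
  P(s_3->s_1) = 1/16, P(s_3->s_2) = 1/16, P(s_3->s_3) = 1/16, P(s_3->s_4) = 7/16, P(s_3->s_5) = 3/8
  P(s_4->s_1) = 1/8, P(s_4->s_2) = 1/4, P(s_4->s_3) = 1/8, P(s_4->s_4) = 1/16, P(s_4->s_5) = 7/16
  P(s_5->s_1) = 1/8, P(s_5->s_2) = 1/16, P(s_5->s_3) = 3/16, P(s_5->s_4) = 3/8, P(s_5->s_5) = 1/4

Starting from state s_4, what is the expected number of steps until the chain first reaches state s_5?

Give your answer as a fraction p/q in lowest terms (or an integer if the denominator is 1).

Answer: 32400/10789

Derivation:
Let h_i = expected steps to first reach s_5 from state i.
Boundary: h_s_5 = 0.
First-step equations for the other states:
  h_s_1 = 1 + 1/8*h_s_1 + 1/16*h_s_2 + 3/16*h_s_3 + 5/16*h_s_4 + 5/16*h_s_5
  h_s_2 = 1 + 1/8*h_s_1 + 5/16*h_s_2 + 1/16*h_s_3 + 7/16*h_s_4 + 1/16*h_s_5
  h_s_3 = 1 + 1/16*h_s_1 + 1/16*h_s_2 + 1/16*h_s_3 + 7/16*h_s_4 + 3/8*h_s_5
  h_s_4 = 1 + 1/8*h_s_1 + 1/4*h_s_2 + 1/8*h_s_3 + 1/16*h_s_4 + 7/16*h_s_5

Substituting h_s_5 = 0 and rearranging gives the linear system (I - Q) h = 1:
  [7/8, -1/16, -3/16, -5/16] . (h_s_1, h_s_2, h_s_3, h_s_4) = 1
  [-1/8, 11/16, -1/16, -7/16] . (h_s_1, h_s_2, h_s_3, h_s_4) = 1
  [-1/16, -1/16, 15/16, -7/16] . (h_s_1, h_s_2, h_s_3, h_s_4) = 1
  [-1/8, -1/4, -1/8, 15/16] . (h_s_1, h_s_2, h_s_3, h_s_4) = 1

Solving yields:
  h_s_1 = 33984/10789
  h_s_2 = 45392/10789
  h_s_3 = 31920/10789
  h_s_4 = 32400/10789

Starting state is s_4, so the expected hitting time is h_s_4 = 32400/10789.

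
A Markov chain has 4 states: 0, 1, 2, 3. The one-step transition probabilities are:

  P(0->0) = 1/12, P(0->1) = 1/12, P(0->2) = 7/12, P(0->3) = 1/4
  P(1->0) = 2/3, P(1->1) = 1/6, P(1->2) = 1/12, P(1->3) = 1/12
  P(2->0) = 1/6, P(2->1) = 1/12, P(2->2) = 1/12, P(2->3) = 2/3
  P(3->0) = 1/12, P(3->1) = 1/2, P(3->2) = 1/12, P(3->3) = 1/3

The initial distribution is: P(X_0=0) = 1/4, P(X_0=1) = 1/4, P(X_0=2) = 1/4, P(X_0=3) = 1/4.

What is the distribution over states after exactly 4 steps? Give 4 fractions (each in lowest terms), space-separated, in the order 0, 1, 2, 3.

Answer: 311/1296 9893/41472 469/2304 1465/4608

Derivation:
Propagating the distribution step by step (d_{t+1} = d_t * P):
d_0 = (0=1/4, 1=1/4, 2=1/4, 3=1/4)
  d_1[0] = 1/4*1/12 + 1/4*2/3 + 1/4*1/6 + 1/4*1/12 = 1/4
  d_1[1] = 1/4*1/12 + 1/4*1/6 + 1/4*1/12 + 1/4*1/2 = 5/24
  d_1[2] = 1/4*7/12 + 1/4*1/12 + 1/4*1/12 + 1/4*1/12 = 5/24
  d_1[3] = 1/4*1/4 + 1/4*1/12 + 1/4*2/3 + 1/4*1/3 = 1/3
d_1 = (0=1/4, 1=5/24, 2=5/24, 3=1/3)
  d_2[0] = 1/4*1/12 + 5/24*2/3 + 5/24*1/6 + 1/3*1/12 = 2/9
  d_2[1] = 1/4*1/12 + 5/24*1/6 + 5/24*1/12 + 1/3*1/2 = 23/96
  d_2[2] = 1/4*7/12 + 5/24*1/12 + 5/24*1/12 + 1/3*1/12 = 5/24
  d_2[3] = 1/4*1/4 + 5/24*1/12 + 5/24*2/3 + 1/3*1/3 = 95/288
d_2 = (0=2/9, 1=23/96, 2=5/24, 3=95/288)
  d_3[0] = 2/9*1/12 + 23/96*2/3 + 5/24*1/6 + 95/288*1/12 = 277/1152
  d_3[1] = 2/9*1/12 + 23/96*1/6 + 5/24*1/12 + 95/288*1/2 = 13/54
  d_3[2] = 2/9*7/12 + 23/96*1/12 + 5/24*1/12 + 95/288*1/12 = 7/36
  d_3[3] = 2/9*1/4 + 23/96*1/12 + 5/24*2/3 + 95/288*1/3 = 1121/3456
d_3 = (0=277/1152, 1=13/54, 2=7/36, 3=1121/3456)
  d_4[0] = 277/1152*1/12 + 13/54*2/3 + 7/36*1/6 + 1121/3456*1/12 = 311/1296
  d_4[1] = 277/1152*1/12 + 13/54*1/6 + 7/36*1/12 + 1121/3456*1/2 = 9893/41472
  d_4[2] = 277/1152*7/12 + 13/54*1/12 + 7/36*1/12 + 1121/3456*1/12 = 469/2304
  d_4[3] = 277/1152*1/4 + 13/54*1/12 + 7/36*2/3 + 1121/3456*1/3 = 1465/4608
d_4 = (0=311/1296, 1=9893/41472, 2=469/2304, 3=1465/4608)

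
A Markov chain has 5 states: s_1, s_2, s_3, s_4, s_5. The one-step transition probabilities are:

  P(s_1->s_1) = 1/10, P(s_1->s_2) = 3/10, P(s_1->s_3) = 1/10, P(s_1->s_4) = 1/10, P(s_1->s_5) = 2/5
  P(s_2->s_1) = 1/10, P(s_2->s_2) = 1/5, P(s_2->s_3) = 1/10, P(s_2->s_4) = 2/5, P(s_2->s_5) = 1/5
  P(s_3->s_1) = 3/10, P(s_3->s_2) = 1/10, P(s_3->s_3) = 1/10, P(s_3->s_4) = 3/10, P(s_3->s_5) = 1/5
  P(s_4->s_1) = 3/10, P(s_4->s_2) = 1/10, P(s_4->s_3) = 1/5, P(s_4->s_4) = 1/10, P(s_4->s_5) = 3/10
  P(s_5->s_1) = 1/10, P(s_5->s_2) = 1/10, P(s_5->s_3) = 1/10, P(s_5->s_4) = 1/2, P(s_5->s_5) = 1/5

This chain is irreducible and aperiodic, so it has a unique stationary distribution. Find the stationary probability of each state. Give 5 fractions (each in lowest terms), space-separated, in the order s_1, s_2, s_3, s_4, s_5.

Answer: 1231/6808 515/3404 869/6808 941/3404 449/1702

Derivation:
The stationary distribution satisfies pi = pi * P, i.e.:
  pi_s_1 = 1/10*pi_s_1 + 1/10*pi_s_2 + 3/10*pi_s_3 + 3/10*pi_s_4 + 1/10*pi_s_5
  pi_s_2 = 3/10*pi_s_1 + 1/5*pi_s_2 + 1/10*pi_s_3 + 1/10*pi_s_4 + 1/10*pi_s_5
  pi_s_3 = 1/10*pi_s_1 + 1/10*pi_s_2 + 1/10*pi_s_3 + 1/5*pi_s_4 + 1/10*pi_s_5
  pi_s_4 = 1/10*pi_s_1 + 2/5*pi_s_2 + 3/10*pi_s_3 + 1/10*pi_s_4 + 1/2*pi_s_5
  pi_s_5 = 2/5*pi_s_1 + 1/5*pi_s_2 + 1/5*pi_s_3 + 3/10*pi_s_4 + 1/5*pi_s_5
with normalization: pi_s_1 + pi_s_2 + pi_s_3 + pi_s_4 + pi_s_5 = 1.

Using the first 4 balance equations plus normalization, the linear system A*pi = b is:
  [-9/10, 1/10, 3/10, 3/10, 1/10] . pi = 0
  [3/10, -4/5, 1/10, 1/10, 1/10] . pi = 0
  [1/10, 1/10, -9/10, 1/5, 1/10] . pi = 0
  [1/10, 2/5, 3/10, -9/10, 1/2] . pi = 0
  [1, 1, 1, 1, 1] . pi = 1

Solving yields:
  pi_s_1 = 1231/6808
  pi_s_2 = 515/3404
  pi_s_3 = 869/6808
  pi_s_4 = 941/3404
  pi_s_5 = 449/1702

Verification (pi * P):
  1231/6808*1/10 + 515/3404*1/10 + 869/6808*3/10 + 941/3404*3/10 + 449/1702*1/10 = 1231/6808 = pi_s_1  (ok)
  1231/6808*3/10 + 515/3404*1/5 + 869/6808*1/10 + 941/3404*1/10 + 449/1702*1/10 = 515/3404 = pi_s_2  (ok)
  1231/6808*1/10 + 515/3404*1/10 + 869/6808*1/10 + 941/3404*1/5 + 449/1702*1/10 = 869/6808 = pi_s_3  (ok)
  1231/6808*1/10 + 515/3404*2/5 + 869/6808*3/10 + 941/3404*1/10 + 449/1702*1/2 = 941/3404 = pi_s_4  (ok)
  1231/6808*2/5 + 515/3404*1/5 + 869/6808*1/5 + 941/3404*3/10 + 449/1702*1/5 = 449/1702 = pi_s_5  (ok)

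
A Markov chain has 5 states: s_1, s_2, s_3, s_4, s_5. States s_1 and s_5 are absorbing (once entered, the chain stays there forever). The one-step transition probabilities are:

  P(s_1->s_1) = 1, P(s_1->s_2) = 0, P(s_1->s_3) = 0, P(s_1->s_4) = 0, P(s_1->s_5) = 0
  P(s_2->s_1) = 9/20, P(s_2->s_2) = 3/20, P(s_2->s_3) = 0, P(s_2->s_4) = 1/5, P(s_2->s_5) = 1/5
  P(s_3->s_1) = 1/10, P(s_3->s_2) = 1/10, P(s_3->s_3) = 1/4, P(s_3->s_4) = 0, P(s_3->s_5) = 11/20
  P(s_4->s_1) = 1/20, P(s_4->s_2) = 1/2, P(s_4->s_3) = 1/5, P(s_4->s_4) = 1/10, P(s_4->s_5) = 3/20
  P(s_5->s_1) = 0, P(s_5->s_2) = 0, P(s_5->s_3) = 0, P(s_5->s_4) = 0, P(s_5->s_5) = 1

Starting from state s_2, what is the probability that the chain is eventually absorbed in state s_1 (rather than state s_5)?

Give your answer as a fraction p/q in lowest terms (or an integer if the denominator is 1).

Answer: 1261/1979

Derivation:
Let a_i = P(absorbed in s_1 | start in state i).
Boundary conditions: a_s_1 = 1, a_s_5 = 0.
For each transient state i, a_i = sum_j P(i->j) * a_j:
  a_s_2 = 9/20*a_s_1 + 3/20*a_s_2 + 0*a_s_3 + 1/5*a_s_4 + 1/5*a_s_5
  a_s_3 = 1/10*a_s_1 + 1/10*a_s_2 + 1/4*a_s_3 + 0*a_s_4 + 11/20*a_s_5
  a_s_4 = 1/20*a_s_1 + 1/2*a_s_2 + 1/5*a_s_3 + 1/10*a_s_4 + 3/20*a_s_5

Substituting a_s_1 = 1 and a_s_5 = 0, rearrange to (I - Q) a = r where r[i] = P(i -> s_1):
  [17/20, 0, -1/5] . (a_s_2, a_s_3, a_s_4) = 9/20
  [-1/10, 3/4, 0] . (a_s_2, a_s_3, a_s_4) = 1/10
  [-1/2, -1/5, 9/10] . (a_s_2, a_s_3, a_s_4) = 1/20

Solving yields:
  a_s_2 = 1261/1979
  a_s_3 = 432/1979
  a_s_4 = 1813/3958

Starting state is s_2, so the absorption probability is a_s_2 = 1261/1979.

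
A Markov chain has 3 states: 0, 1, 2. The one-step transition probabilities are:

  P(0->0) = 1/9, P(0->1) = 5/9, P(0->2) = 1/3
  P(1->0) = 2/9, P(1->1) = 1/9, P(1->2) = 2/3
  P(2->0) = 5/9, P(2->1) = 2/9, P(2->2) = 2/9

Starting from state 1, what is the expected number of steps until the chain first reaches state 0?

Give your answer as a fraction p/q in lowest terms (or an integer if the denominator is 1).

Let h_i = expected steps to first reach 0 from state i.
Boundary: h_0 = 0.
First-step equations for the other states:
  h_1 = 1 + 2/9*h_0 + 1/9*h_1 + 2/3*h_2
  h_2 = 1 + 5/9*h_0 + 2/9*h_1 + 2/9*h_2

Substituting h_0 = 0 and rearranging gives the linear system (I - Q) h = 1:
  [8/9, -2/3] . (h_1, h_2) = 1
  [-2/9, 7/9] . (h_1, h_2) = 1

Solving yields:
  h_1 = 117/44
  h_2 = 45/22

Starting state is 1, so the expected hitting time is h_1 = 117/44.

Answer: 117/44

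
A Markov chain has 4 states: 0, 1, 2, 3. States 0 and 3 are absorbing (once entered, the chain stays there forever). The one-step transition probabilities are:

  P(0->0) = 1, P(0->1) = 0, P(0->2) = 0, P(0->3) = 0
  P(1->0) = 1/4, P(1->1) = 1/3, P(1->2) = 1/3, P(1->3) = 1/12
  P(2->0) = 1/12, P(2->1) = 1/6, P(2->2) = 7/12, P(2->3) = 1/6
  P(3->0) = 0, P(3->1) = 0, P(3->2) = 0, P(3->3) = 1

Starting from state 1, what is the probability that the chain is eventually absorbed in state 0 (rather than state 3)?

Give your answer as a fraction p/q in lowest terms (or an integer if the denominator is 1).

Let a_i = P(absorbed in 0 | start in state i).
Boundary conditions: a_0 = 1, a_3 = 0.
For each transient state i, a_i = sum_j P(i->j) * a_j:
  a_1 = 1/4*a_0 + 1/3*a_1 + 1/3*a_2 + 1/12*a_3
  a_2 = 1/12*a_0 + 1/6*a_1 + 7/12*a_2 + 1/6*a_3

Substituting a_0 = 1 and a_3 = 0, rearrange to (I - Q) a = r where r[i] = P(i -> 0):
  [2/3, -1/3] . (a_1, a_2) = 1/4
  [-1/6, 5/12] . (a_1, a_2) = 1/12

Solving yields:
  a_1 = 19/32
  a_2 = 7/16

Starting state is 1, so the absorption probability is a_1 = 19/32.

Answer: 19/32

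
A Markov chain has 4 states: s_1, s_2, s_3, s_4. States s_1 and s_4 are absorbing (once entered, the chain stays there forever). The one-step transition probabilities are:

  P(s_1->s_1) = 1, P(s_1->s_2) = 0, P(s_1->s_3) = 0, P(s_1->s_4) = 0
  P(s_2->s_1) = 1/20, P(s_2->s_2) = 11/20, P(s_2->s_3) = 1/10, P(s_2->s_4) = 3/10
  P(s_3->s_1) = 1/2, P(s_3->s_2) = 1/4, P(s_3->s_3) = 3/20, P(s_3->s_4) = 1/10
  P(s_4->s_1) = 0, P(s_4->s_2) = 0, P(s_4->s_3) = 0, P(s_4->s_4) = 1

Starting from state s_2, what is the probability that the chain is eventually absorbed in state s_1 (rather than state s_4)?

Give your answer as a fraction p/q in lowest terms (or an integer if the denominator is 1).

Answer: 37/143

Derivation:
Let a_i = P(absorbed in s_1 | start in state i).
Boundary conditions: a_s_1 = 1, a_s_4 = 0.
For each transient state i, a_i = sum_j P(i->j) * a_j:
  a_s_2 = 1/20*a_s_1 + 11/20*a_s_2 + 1/10*a_s_3 + 3/10*a_s_4
  a_s_3 = 1/2*a_s_1 + 1/4*a_s_2 + 3/20*a_s_3 + 1/10*a_s_4

Substituting a_s_1 = 1 and a_s_4 = 0, rearrange to (I - Q) a = r where r[i] = P(i -> s_1):
  [9/20, -1/10] . (a_s_2, a_s_3) = 1/20
  [-1/4, 17/20] . (a_s_2, a_s_3) = 1/2

Solving yields:
  a_s_2 = 37/143
  a_s_3 = 95/143

Starting state is s_2, so the absorption probability is a_s_2 = 37/143.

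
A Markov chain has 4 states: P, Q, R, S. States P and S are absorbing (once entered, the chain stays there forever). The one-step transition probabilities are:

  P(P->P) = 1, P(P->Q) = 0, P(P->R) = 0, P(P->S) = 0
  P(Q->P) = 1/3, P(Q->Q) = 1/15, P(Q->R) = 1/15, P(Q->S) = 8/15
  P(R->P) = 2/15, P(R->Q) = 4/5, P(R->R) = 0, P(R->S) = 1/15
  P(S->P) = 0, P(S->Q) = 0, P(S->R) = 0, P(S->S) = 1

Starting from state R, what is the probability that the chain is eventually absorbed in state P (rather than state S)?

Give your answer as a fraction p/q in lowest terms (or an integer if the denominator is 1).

Answer: 4/9

Derivation:
Let a_i = P(absorbed in P | start in state i).
Boundary conditions: a_P = 1, a_S = 0.
For each transient state i, a_i = sum_j P(i->j) * a_j:
  a_Q = 1/3*a_P + 1/15*a_Q + 1/15*a_R + 8/15*a_S
  a_R = 2/15*a_P + 4/5*a_Q + 0*a_R + 1/15*a_S

Substituting a_P = 1 and a_S = 0, rearrange to (I - Q) a = r where r[i] = P(i -> P):
  [14/15, -1/15] . (a_Q, a_R) = 1/3
  [-4/5, 1] . (a_Q, a_R) = 2/15

Solving yields:
  a_Q = 7/18
  a_R = 4/9

Starting state is R, so the absorption probability is a_R = 4/9.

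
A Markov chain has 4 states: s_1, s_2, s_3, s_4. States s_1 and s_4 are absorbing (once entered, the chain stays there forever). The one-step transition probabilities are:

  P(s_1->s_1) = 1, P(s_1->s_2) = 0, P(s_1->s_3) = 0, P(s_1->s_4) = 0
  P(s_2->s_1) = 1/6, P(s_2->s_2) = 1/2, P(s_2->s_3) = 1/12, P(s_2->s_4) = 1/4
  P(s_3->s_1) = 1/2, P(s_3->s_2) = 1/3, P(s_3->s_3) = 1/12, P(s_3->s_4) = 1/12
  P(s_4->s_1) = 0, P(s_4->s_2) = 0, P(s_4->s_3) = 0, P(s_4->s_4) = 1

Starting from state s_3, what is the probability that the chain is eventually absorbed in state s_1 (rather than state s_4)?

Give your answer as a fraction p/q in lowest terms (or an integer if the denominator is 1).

Answer: 22/31

Derivation:
Let a_i = P(absorbed in s_1 | start in state i).
Boundary conditions: a_s_1 = 1, a_s_4 = 0.
For each transient state i, a_i = sum_j P(i->j) * a_j:
  a_s_2 = 1/6*a_s_1 + 1/2*a_s_2 + 1/12*a_s_3 + 1/4*a_s_4
  a_s_3 = 1/2*a_s_1 + 1/3*a_s_2 + 1/12*a_s_3 + 1/12*a_s_4

Substituting a_s_1 = 1 and a_s_4 = 0, rearrange to (I - Q) a = r where r[i] = P(i -> s_1):
  [1/2, -1/12] . (a_s_2, a_s_3) = 1/6
  [-1/3, 11/12] . (a_s_2, a_s_3) = 1/2

Solving yields:
  a_s_2 = 14/31
  a_s_3 = 22/31

Starting state is s_3, so the absorption probability is a_s_3 = 22/31.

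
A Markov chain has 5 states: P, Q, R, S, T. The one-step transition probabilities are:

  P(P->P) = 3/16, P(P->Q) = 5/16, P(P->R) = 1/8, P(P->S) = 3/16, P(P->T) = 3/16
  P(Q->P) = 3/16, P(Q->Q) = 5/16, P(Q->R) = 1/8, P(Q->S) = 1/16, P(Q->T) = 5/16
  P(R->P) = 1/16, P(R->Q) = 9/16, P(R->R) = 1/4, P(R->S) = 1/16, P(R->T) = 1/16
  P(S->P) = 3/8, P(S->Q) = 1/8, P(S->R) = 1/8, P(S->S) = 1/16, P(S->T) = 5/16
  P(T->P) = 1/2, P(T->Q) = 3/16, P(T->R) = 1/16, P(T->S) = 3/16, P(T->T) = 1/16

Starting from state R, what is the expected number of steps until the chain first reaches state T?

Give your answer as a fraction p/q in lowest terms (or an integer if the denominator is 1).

Let h_i = expected steps to first reach T from state i.
Boundary: h_T = 0.
First-step equations for the other states:
  h_P = 1 + 3/16*h_P + 5/16*h_Q + 1/8*h_R + 3/16*h_S + 3/16*h_T
  h_Q = 1 + 3/16*h_P + 5/16*h_Q + 1/8*h_R + 1/16*h_S + 5/16*h_T
  h_R = 1 + 1/16*h_P + 9/16*h_Q + 1/4*h_R + 1/16*h_S + 1/16*h_T
  h_S = 1 + 3/8*h_P + 1/8*h_Q + 1/8*h_R + 1/16*h_S + 5/16*h_T

Substituting h_T = 0 and rearranging gives the linear system (I - Q) h = 1:
  [13/16, -5/16, -1/8, -3/16] . (h_P, h_Q, h_R, h_S) = 1
  [-3/16, 11/16, -1/8, -1/16] . (h_P, h_Q, h_R, h_S) = 1
  [-1/16, -9/16, 3/4, -1/16] . (h_P, h_Q, h_R, h_S) = 1
  [-3/8, -1/8, -1/8, 15/16] . (h_P, h_Q, h_R, h_S) = 1

Solving yields:
  h_P = 7896/1775
  h_Q = 280/71
  h_R = 8872/1775
  h_S = 7168/1775

Starting state is R, so the expected hitting time is h_R = 8872/1775.

Answer: 8872/1775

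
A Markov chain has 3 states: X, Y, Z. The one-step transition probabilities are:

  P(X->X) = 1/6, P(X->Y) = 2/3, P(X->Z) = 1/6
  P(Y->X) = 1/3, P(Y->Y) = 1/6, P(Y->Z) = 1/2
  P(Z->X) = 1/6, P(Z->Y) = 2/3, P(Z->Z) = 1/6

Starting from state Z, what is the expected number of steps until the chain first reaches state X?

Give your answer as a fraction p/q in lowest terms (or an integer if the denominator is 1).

Let h_i = expected steps to first reach X from state i.
Boundary: h_X = 0.
First-step equations for the other states:
  h_Y = 1 + 1/3*h_X + 1/6*h_Y + 1/2*h_Z
  h_Z = 1 + 1/6*h_X + 2/3*h_Y + 1/6*h_Z

Substituting h_X = 0 and rearranging gives the linear system (I - Q) h = 1:
  [5/6, -1/2] . (h_Y, h_Z) = 1
  [-2/3, 5/6] . (h_Y, h_Z) = 1

Solving yields:
  h_Y = 48/13
  h_Z = 54/13

Starting state is Z, so the expected hitting time is h_Z = 54/13.

Answer: 54/13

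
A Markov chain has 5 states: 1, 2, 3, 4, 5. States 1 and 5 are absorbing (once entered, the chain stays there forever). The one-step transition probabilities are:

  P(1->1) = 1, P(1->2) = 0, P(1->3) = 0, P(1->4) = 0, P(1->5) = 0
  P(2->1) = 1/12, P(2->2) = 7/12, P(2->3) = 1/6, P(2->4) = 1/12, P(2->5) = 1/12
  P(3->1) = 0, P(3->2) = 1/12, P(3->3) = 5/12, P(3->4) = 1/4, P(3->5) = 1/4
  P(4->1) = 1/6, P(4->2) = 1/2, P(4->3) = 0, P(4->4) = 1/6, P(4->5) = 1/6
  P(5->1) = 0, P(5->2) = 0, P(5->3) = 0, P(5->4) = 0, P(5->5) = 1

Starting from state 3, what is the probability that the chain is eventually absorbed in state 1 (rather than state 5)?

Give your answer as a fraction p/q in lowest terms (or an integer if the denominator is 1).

Let a_i = P(absorbed in 1 | start in state i).
Boundary conditions: a_1 = 1, a_5 = 0.
For each transient state i, a_i = sum_j P(i->j) * a_j:
  a_2 = 1/12*a_1 + 7/12*a_2 + 1/6*a_3 + 1/12*a_4 + 1/12*a_5
  a_3 = 0*a_1 + 1/12*a_2 + 5/12*a_3 + 1/4*a_4 + 1/4*a_5
  a_4 = 1/6*a_1 + 1/2*a_2 + 0*a_3 + 1/6*a_4 + 1/6*a_5

Substituting a_1 = 1 and a_5 = 0, rearrange to (I - Q) a = r where r[i] = P(i -> 1):
  [5/12, -1/6, -1/12] . (a_2, a_3, a_4) = 1/12
  [-1/12, 7/12, -1/4] . (a_2, a_3, a_4) = 0
  [-1/2, 0, 5/6] . (a_2, a_3, a_4) = 1/6

Solving yields:
  a_2 = 8/21
  a_3 = 5/21
  a_4 = 3/7

Starting state is 3, so the absorption probability is a_3 = 5/21.

Answer: 5/21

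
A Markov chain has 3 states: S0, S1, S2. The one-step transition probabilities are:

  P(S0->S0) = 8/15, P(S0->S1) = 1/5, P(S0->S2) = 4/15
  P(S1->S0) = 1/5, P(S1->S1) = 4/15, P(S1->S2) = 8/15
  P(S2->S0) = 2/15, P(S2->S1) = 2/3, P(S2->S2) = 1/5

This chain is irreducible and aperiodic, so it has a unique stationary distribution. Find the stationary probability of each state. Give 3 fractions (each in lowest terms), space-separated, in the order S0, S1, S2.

Answer: 13/49 19/49 17/49

Derivation:
The stationary distribution satisfies pi = pi * P, i.e.:
  pi_S0 = 8/15*pi_S0 + 1/5*pi_S1 + 2/15*pi_S2
  pi_S1 = 1/5*pi_S0 + 4/15*pi_S1 + 2/3*pi_S2
  pi_S2 = 4/15*pi_S0 + 8/15*pi_S1 + 1/5*pi_S2
with normalization: pi_S0 + pi_S1 + pi_S2 = 1.

Using the first 2 balance equations plus normalization, the linear system A*pi = b is:
  [-7/15, 1/5, 2/15] . pi = 0
  [1/5, -11/15, 2/3] . pi = 0
  [1, 1, 1] . pi = 1

Solving yields:
  pi_S0 = 13/49
  pi_S1 = 19/49
  pi_S2 = 17/49

Verification (pi * P):
  13/49*8/15 + 19/49*1/5 + 17/49*2/15 = 13/49 = pi_S0  (ok)
  13/49*1/5 + 19/49*4/15 + 17/49*2/3 = 19/49 = pi_S1  (ok)
  13/49*4/15 + 19/49*8/15 + 17/49*1/5 = 17/49 = pi_S2  (ok)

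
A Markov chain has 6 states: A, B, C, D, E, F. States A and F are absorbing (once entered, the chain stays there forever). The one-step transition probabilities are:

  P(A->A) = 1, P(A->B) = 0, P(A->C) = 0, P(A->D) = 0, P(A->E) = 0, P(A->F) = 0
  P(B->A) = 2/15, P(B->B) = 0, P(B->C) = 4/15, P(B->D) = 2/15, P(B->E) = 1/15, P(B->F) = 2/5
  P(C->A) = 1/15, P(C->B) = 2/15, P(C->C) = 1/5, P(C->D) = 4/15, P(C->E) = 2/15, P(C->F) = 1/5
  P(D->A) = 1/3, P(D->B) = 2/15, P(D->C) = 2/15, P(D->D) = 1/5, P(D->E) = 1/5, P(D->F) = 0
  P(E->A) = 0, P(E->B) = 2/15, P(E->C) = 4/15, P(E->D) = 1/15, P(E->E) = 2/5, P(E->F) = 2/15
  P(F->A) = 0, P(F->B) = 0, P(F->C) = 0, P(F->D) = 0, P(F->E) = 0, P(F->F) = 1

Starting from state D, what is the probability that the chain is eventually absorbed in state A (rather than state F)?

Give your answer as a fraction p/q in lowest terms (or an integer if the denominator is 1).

Answer: 813/1306

Derivation:
Let a_i = P(absorbed in A | start in state i).
Boundary conditions: a_A = 1, a_F = 0.
For each transient state i, a_i = sum_j P(i->j) * a_j:
  a_B = 2/15*a_A + 0*a_B + 4/15*a_C + 2/15*a_D + 1/15*a_E + 2/5*a_F
  a_C = 1/15*a_A + 2/15*a_B + 1/5*a_C + 4/15*a_D + 2/15*a_E + 1/5*a_F
  a_D = 1/3*a_A + 2/15*a_B + 2/15*a_C + 1/5*a_D + 1/5*a_E + 0*a_F
  a_E = 0*a_A + 2/15*a_B + 4/15*a_C + 1/15*a_D + 2/5*a_E + 2/15*a_F

Substituting a_A = 1 and a_F = 0, rearrange to (I - Q) a = r where r[i] = P(i -> A):
  [1, -4/15, -2/15, -1/15] . (a_B, a_C, a_D, a_E) = 2/15
  [-2/15, 4/5, -4/15, -2/15] . (a_B, a_C, a_D, a_E) = 1/15
  [-2/15, -2/15, 4/5, -1/5] . (a_B, a_C, a_D, a_E) = 1/3
  [-2/15, -4/15, -1/15, 3/5] . (a_B, a_C, a_D, a_E) = 0

Solving yields:
  a_B = 451/1306
  a_C = 5257/13060
  a_D = 813/1306
  a_E = 2121/6530

Starting state is D, so the absorption probability is a_D = 813/1306.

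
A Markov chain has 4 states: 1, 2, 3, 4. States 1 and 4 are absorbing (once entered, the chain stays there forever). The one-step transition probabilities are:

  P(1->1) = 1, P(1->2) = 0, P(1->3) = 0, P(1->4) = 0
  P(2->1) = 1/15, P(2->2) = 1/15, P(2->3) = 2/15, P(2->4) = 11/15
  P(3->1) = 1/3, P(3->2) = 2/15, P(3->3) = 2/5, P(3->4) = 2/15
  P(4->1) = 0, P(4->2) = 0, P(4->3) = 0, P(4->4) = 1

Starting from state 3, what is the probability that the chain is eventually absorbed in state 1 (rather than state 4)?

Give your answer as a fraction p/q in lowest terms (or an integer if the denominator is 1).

Let a_i = P(absorbed in 1 | start in state i).
Boundary conditions: a_1 = 1, a_4 = 0.
For each transient state i, a_i = sum_j P(i->j) * a_j:
  a_2 = 1/15*a_1 + 1/15*a_2 + 2/15*a_3 + 11/15*a_4
  a_3 = 1/3*a_1 + 2/15*a_2 + 2/5*a_3 + 2/15*a_4

Substituting a_1 = 1 and a_4 = 0, rearrange to (I - Q) a = r where r[i] = P(i -> 1):
  [14/15, -2/15] . (a_2, a_3) = 1/15
  [-2/15, 3/5] . (a_2, a_3) = 1/3

Solving yields:
  a_2 = 19/122
  a_3 = 36/61

Starting state is 3, so the absorption probability is a_3 = 36/61.

Answer: 36/61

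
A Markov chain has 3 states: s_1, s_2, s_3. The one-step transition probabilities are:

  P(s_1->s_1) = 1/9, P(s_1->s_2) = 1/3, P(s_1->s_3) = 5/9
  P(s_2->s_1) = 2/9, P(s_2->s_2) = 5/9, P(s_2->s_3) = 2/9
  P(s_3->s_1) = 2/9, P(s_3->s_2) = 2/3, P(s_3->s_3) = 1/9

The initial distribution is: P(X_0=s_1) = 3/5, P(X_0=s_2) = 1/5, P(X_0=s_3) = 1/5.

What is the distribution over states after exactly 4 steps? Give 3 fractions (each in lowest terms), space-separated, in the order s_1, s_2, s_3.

Propagating the distribution step by step (d_{t+1} = d_t * P):
d_0 = (s_1=3/5, s_2=1/5, s_3=1/5)
  d_1[s_1] = 3/5*1/9 + 1/5*2/9 + 1/5*2/9 = 7/45
  d_1[s_2] = 3/5*1/3 + 1/5*5/9 + 1/5*2/3 = 4/9
  d_1[s_3] = 3/5*5/9 + 1/5*2/9 + 1/5*1/9 = 2/5
d_1 = (s_1=7/45, s_2=4/9, s_3=2/5)
  d_2[s_1] = 7/45*1/9 + 4/9*2/9 + 2/5*2/9 = 83/405
  d_2[s_2] = 7/45*1/3 + 4/9*5/9 + 2/5*2/3 = 229/405
  d_2[s_3] = 7/45*5/9 + 4/9*2/9 + 2/5*1/9 = 31/135
d_2 = (s_1=83/405, s_2=229/405, s_3=31/135)
  d_3[s_1] = 83/405*1/9 + 229/405*2/9 + 31/135*2/9 = 727/3645
  d_3[s_2] = 83/405*1/3 + 229/405*5/9 + 31/135*2/3 = 1952/3645
  d_3[s_3] = 83/405*5/9 + 229/405*2/9 + 31/135*1/9 = 322/1215
d_3 = (s_1=727/3645, s_2=1952/3645, s_3=322/1215)
  d_4[s_1] = 727/3645*1/9 + 1952/3645*2/9 + 322/1215*2/9 = 6563/32805
  d_4[s_2] = 727/3645*1/3 + 1952/3645*5/9 + 322/1215*2/3 = 17737/32805
  d_4[s_3] = 727/3645*5/9 + 1952/3645*2/9 + 322/1215*1/9 = 7/27
d_4 = (s_1=6563/32805, s_2=17737/32805, s_3=7/27)

Answer: 6563/32805 17737/32805 7/27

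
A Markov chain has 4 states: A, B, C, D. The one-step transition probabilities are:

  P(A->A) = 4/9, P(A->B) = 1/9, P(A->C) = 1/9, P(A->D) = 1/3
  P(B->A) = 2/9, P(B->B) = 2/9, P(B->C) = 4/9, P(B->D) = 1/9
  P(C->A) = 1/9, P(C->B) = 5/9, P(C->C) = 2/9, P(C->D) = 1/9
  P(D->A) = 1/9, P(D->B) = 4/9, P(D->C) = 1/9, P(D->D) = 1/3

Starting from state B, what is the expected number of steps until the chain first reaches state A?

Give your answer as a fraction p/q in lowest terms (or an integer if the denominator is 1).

Let h_i = expected steps to first reach A from state i.
Boundary: h_A = 0.
First-step equations for the other states:
  h_B = 1 + 2/9*h_A + 2/9*h_B + 4/9*h_C + 1/9*h_D
  h_C = 1 + 1/9*h_A + 5/9*h_B + 2/9*h_C + 1/9*h_D
  h_D = 1 + 1/9*h_A + 4/9*h_B + 1/9*h_C + 1/3*h_D

Substituting h_A = 0 and rearranging gives the linear system (I - Q) h = 1:
  [7/9, -4/9, -1/9] . (h_B, h_C, h_D) = 1
  [-5/9, 7/9, -1/9] . (h_B, h_C, h_D) = 1
  [-4/9, -1/9, 2/3] . (h_B, h_C, h_D) = 1

Solving yields:
  h_B = 693/118
  h_C = 378/59
  h_D = 765/118

Starting state is B, so the expected hitting time is h_B = 693/118.

Answer: 693/118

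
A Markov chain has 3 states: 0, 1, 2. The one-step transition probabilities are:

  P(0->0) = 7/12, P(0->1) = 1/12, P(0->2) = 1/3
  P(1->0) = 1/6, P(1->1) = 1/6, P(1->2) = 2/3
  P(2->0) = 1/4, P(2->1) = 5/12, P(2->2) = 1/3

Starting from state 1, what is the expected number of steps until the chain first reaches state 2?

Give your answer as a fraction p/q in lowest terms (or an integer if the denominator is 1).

Answer: 7/4

Derivation:
Let h_i = expected steps to first reach 2 from state i.
Boundary: h_2 = 0.
First-step equations for the other states:
  h_0 = 1 + 7/12*h_0 + 1/12*h_1 + 1/3*h_2
  h_1 = 1 + 1/6*h_0 + 1/6*h_1 + 2/3*h_2

Substituting h_2 = 0 and rearranging gives the linear system (I - Q) h = 1:
  [5/12, -1/12] . (h_0, h_1) = 1
  [-1/6, 5/6] . (h_0, h_1) = 1

Solving yields:
  h_0 = 11/4
  h_1 = 7/4

Starting state is 1, so the expected hitting time is h_1 = 7/4.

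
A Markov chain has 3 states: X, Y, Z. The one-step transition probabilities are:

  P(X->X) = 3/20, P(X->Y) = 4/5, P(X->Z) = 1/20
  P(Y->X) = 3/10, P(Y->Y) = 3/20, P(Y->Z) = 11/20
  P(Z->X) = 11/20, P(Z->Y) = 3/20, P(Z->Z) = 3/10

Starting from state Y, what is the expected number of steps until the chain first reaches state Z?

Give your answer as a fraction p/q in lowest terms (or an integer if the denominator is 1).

Let h_i = expected steps to first reach Z from state i.
Boundary: h_Z = 0.
First-step equations for the other states:
  h_X = 1 + 3/20*h_X + 4/5*h_Y + 1/20*h_Z
  h_Y = 1 + 3/10*h_X + 3/20*h_Y + 11/20*h_Z

Substituting h_Z = 0 and rearranging gives the linear system (I - Q) h = 1:
  [17/20, -4/5] . (h_X, h_Y) = 1
  [-3/10, 17/20] . (h_X, h_Y) = 1

Solving yields:
  h_X = 660/193
  h_Y = 460/193

Starting state is Y, so the expected hitting time is h_Y = 460/193.

Answer: 460/193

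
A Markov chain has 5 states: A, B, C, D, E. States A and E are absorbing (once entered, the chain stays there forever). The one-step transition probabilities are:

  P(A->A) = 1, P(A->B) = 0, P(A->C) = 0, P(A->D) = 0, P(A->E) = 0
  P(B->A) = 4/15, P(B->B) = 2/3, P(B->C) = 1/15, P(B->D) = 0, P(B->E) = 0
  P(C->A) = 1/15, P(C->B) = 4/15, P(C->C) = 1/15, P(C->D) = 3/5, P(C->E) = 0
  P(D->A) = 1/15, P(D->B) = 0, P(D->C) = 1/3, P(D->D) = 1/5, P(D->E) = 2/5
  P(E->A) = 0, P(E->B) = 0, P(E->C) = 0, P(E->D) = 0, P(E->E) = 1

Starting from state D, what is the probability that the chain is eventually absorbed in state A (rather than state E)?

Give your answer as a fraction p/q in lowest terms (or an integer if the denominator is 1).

Answer: 19/63

Derivation:
Let a_i = P(absorbed in A | start in state i).
Boundary conditions: a_A = 1, a_E = 0.
For each transient state i, a_i = sum_j P(i->j) * a_j:
  a_B = 4/15*a_A + 2/3*a_B + 1/15*a_C + 0*a_D + 0*a_E
  a_C = 1/15*a_A + 4/15*a_B + 1/15*a_C + 3/5*a_D + 0*a_E
  a_D = 1/15*a_A + 0*a_B + 1/3*a_C + 1/5*a_D + 2/5*a_E

Substituting a_A = 1 and a_E = 0, rearrange to (I - Q) a = r where r[i] = P(i -> A):
  [1/3, -1/15, 0] . (a_B, a_C, a_D) = 4/15
  [-4/15, 14/15, -3/5] . (a_B, a_C, a_D) = 1/15
  [0, -1/3, 4/5] . (a_B, a_C, a_D) = 1/15

Solving yields:
  a_B = 19/21
  a_C = 11/21
  a_D = 19/63

Starting state is D, so the absorption probability is a_D = 19/63.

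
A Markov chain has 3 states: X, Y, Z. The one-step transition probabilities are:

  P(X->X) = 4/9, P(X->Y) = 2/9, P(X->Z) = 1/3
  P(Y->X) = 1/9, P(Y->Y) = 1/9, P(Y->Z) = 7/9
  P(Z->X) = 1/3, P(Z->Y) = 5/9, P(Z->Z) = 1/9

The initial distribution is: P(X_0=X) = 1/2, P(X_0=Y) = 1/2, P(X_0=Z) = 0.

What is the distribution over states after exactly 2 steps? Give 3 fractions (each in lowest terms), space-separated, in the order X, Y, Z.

Answer: 53/162 7/18 23/81

Derivation:
Propagating the distribution step by step (d_{t+1} = d_t * P):
d_0 = (X=1/2, Y=1/2, Z=0)
  d_1[X] = 1/2*4/9 + 1/2*1/9 + 0*1/3 = 5/18
  d_1[Y] = 1/2*2/9 + 1/2*1/9 + 0*5/9 = 1/6
  d_1[Z] = 1/2*1/3 + 1/2*7/9 + 0*1/9 = 5/9
d_1 = (X=5/18, Y=1/6, Z=5/9)
  d_2[X] = 5/18*4/9 + 1/6*1/9 + 5/9*1/3 = 53/162
  d_2[Y] = 5/18*2/9 + 1/6*1/9 + 5/9*5/9 = 7/18
  d_2[Z] = 5/18*1/3 + 1/6*7/9 + 5/9*1/9 = 23/81
d_2 = (X=53/162, Y=7/18, Z=23/81)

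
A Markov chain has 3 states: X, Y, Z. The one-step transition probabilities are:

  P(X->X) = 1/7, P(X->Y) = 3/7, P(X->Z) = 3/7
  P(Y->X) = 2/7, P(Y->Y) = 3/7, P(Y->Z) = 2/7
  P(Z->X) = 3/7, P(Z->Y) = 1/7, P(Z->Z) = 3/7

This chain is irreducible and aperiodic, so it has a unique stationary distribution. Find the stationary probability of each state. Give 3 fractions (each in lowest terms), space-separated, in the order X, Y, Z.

The stationary distribution satisfies pi = pi * P, i.e.:
  pi_X = 1/7*pi_X + 2/7*pi_Y + 3/7*pi_Z
  pi_Y = 3/7*pi_X + 3/7*pi_Y + 1/7*pi_Z
  pi_Z = 3/7*pi_X + 2/7*pi_Y + 3/7*pi_Z
with normalization: pi_X + pi_Y + pi_Z = 1.

Using the first 2 balance equations plus normalization, the linear system A*pi = b is:
  [-6/7, 2/7, 3/7] . pi = 0
  [3/7, -4/7, 1/7] . pi = 0
  [1, 1, 1] . pi = 1

Solving yields:
  pi_X = 14/47
  pi_Y = 15/47
  pi_Z = 18/47

Verification (pi * P):
  14/47*1/7 + 15/47*2/7 + 18/47*3/7 = 14/47 = pi_X  (ok)
  14/47*3/7 + 15/47*3/7 + 18/47*1/7 = 15/47 = pi_Y  (ok)
  14/47*3/7 + 15/47*2/7 + 18/47*3/7 = 18/47 = pi_Z  (ok)

Answer: 14/47 15/47 18/47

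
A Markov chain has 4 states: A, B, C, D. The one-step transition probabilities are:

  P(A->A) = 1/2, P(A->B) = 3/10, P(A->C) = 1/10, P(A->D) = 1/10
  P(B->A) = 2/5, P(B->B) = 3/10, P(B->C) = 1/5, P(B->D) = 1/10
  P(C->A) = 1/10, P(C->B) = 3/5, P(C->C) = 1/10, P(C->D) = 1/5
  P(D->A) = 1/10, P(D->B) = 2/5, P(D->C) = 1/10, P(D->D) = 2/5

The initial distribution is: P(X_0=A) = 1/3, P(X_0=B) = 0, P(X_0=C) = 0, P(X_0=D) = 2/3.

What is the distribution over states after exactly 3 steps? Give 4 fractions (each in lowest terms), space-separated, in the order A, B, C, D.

Answer: 247/750 361/1000 17/125 521/3000

Derivation:
Propagating the distribution step by step (d_{t+1} = d_t * P):
d_0 = (A=1/3, B=0, C=0, D=2/3)
  d_1[A] = 1/3*1/2 + 0*2/5 + 0*1/10 + 2/3*1/10 = 7/30
  d_1[B] = 1/3*3/10 + 0*3/10 + 0*3/5 + 2/3*2/5 = 11/30
  d_1[C] = 1/3*1/10 + 0*1/5 + 0*1/10 + 2/3*1/10 = 1/10
  d_1[D] = 1/3*1/10 + 0*1/10 + 0*1/5 + 2/3*2/5 = 3/10
d_1 = (A=7/30, B=11/30, C=1/10, D=3/10)
  d_2[A] = 7/30*1/2 + 11/30*2/5 + 1/10*1/10 + 3/10*1/10 = 91/300
  d_2[B] = 7/30*3/10 + 11/30*3/10 + 1/10*3/5 + 3/10*2/5 = 9/25
  d_2[C] = 7/30*1/10 + 11/30*1/5 + 1/10*1/10 + 3/10*1/10 = 41/300
  d_2[D] = 7/30*1/10 + 11/30*1/10 + 1/10*1/5 + 3/10*2/5 = 1/5
d_2 = (A=91/300, B=9/25, C=41/300, D=1/5)
  d_3[A] = 91/300*1/2 + 9/25*2/5 + 41/300*1/10 + 1/5*1/10 = 247/750
  d_3[B] = 91/300*3/10 + 9/25*3/10 + 41/300*3/5 + 1/5*2/5 = 361/1000
  d_3[C] = 91/300*1/10 + 9/25*1/5 + 41/300*1/10 + 1/5*1/10 = 17/125
  d_3[D] = 91/300*1/10 + 9/25*1/10 + 41/300*1/5 + 1/5*2/5 = 521/3000
d_3 = (A=247/750, B=361/1000, C=17/125, D=521/3000)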